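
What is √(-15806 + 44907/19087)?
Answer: I*√5757483131705/19087 ≈ 125.71*I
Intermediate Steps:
√(-15806 + 44907/19087) = √(-301644215/19087) = I*√5757483131705/19087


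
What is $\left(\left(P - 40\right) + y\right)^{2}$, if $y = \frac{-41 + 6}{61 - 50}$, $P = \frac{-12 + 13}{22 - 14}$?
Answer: $\frac{14356521}{7744} \approx 1853.9$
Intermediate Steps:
$P = \frac{1}{8}$ ($P = 1 \cdot \frac{1}{8} = \frac{1}{8} \approx 0.125$)
$y = - \frac{35}{11} \approx -3.1818$
$\left(\left(P - 40\right) + y\right)^{2} = \left(\left(\frac{1}{8} - 40\right) - \frac{35}{11}\right)^{2} = \left(- \frac{319}{8} - \frac{35}{11}\right)^{2} = \left(- \frac{3789}{88}\right)^{2} = \frac{14356521}{7744}$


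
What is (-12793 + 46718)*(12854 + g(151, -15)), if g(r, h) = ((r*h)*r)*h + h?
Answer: 174478446200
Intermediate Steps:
g(r, h) = h + h**2*r**2 (g(r, h) = ((h*r)*r)*h + h = (h*r**2)*h + h = h**2*r**2 + h = h + h**2*r**2)
(-12793 + 46718)*(12854 + g(151, -15)) = (-12793 + 46718)*(12854 - 15*(1 - 15*151**2)) = 33925*(12854 - 15*(1 - 15*22801)) = 33925*(12854 - 15*(1 - 342015)) = 33925*(12854 - 15*(-342014)) = 33925*(12854 + 5130210) = 33925*5143064 = 174478446200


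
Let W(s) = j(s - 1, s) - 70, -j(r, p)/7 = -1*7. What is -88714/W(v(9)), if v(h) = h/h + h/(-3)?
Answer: 88714/21 ≈ 4224.5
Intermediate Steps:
v(h) = 1 - h/3 (v(h) = 1 + h*(-1/3) = 1 - h/3)
j(r, p) = 49 (j(r, p) = -(-7)*7 = -7*(-7) = 49)
W(s) = -21 (W(s) = 49 - 70 = -21)
-88714/W(v(9)) = -88714/(-21) = -88714*(-1/21) = 88714/21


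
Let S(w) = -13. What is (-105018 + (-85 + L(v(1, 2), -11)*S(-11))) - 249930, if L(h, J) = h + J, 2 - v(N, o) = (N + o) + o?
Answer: -354851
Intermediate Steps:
v(N, o) = 2 - N - 2*o (v(N, o) = 2 - ((N + o) + o) = 2 - (N + 2*o) = 2 + (-N - 2*o) = 2 - N - 2*o)
L(h, J) = J + h
(-105018 + (-85 + L(v(1, 2), -11)*S(-11))) - 249930 = (-105018 + (-85 + (-11 + (2 - 1*1 - 2*2))*(-13))) - 249930 = (-105018 + (-85 + (-11 + (2 - 1 - 4))*(-13))) - 249930 = (-105018 + (-85 + (-11 - 3)*(-13))) - 249930 = (-105018 + (-85 - 14*(-13))) - 249930 = (-105018 + (-85 + 182)) - 249930 = (-105018 + 97) - 249930 = -104921 - 249930 = -354851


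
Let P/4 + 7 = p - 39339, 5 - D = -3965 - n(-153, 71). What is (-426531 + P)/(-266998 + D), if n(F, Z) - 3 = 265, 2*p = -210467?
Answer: 1004849/262760 ≈ 3.8242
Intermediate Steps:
p = -210467/2 (p = (½)*(-210467) = -210467/2 ≈ -1.0523e+5)
n(F, Z) = 268 (n(F, Z) = 3 + 265 = 268)
D = 4238 (D = 5 - (-3965 - 1*268) = 5 - (-3965 - 268) = 5 - 1*(-4233) = 5 + 4233 = 4238)
P = -578318 (P = -28 + 4*(-210467/2 - 39339) = -28 + 4*(-289145/2) = -28 - 578290 = -578318)
(-426531 + P)/(-266998 + D) = (-426531 - 578318)/(-266998 + 4238) = -1004849/(-262760) = -1004849*(-1/262760) = 1004849/262760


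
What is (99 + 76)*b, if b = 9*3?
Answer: 4725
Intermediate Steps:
b = 27
(99 + 76)*b = (99 + 76)*27 = 175*27 = 4725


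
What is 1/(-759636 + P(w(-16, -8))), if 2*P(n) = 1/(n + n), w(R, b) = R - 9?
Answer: -100/75963601 ≈ -1.3164e-6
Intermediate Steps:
w(R, b) = -9 + R
P(n) = 1/(4*n) (P(n) = 1/(2*(n + n)) = 1/(2*((2*n))) = (1/(2*n))/2 = 1/(4*n))
1/(-759636 + P(w(-16, -8))) = 1/(-759636 + 1/(4*(-9 - 16))) = 1/(-759636 + (¼)/(-25)) = 1/(-759636 + (¼)*(-1/25)) = 1/(-759636 - 1/100) = 1/(-75963601/100) = -100/75963601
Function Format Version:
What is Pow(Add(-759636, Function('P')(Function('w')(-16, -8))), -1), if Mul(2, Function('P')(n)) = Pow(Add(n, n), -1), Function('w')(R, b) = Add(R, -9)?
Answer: Rational(-100, 75963601) ≈ -1.3164e-6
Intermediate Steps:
Function('w')(R, b) = Add(-9, R)
Function('P')(n) = Mul(Rational(1, 4), Pow(n, -1)) (Function('P')(n) = Mul(Rational(1, 2), Pow(Add(n, n), -1)) = Mul(Rational(1, 2), Pow(Mul(2, n), -1)) = Mul(Rational(1, 2), Mul(Rational(1, 2), Pow(n, -1))) = Mul(Rational(1, 4), Pow(n, -1)))
Pow(Add(-759636, Function('P')(Function('w')(-16, -8))), -1) = Pow(Add(-759636, Mul(Rational(1, 4), Pow(Add(-9, -16), -1))), -1) = Pow(Add(-759636, Mul(Rational(1, 4), Pow(-25, -1))), -1) = Pow(Add(-759636, Mul(Rational(1, 4), Rational(-1, 25))), -1) = Pow(Add(-759636, Rational(-1, 100)), -1) = Pow(Rational(-75963601, 100), -1) = Rational(-100, 75963601)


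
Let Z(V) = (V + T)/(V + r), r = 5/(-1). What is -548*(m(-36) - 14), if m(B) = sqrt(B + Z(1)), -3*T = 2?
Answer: 7672 - 274*I*sqrt(1299)/3 ≈ 7672.0 - 3291.8*I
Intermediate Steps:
T = -2/3 (T = -1/3*2 = -2/3 ≈ -0.66667)
r = -5 (r = 5*(-1) = -5)
Z(V) = (-2/3 + V)/(-5 + V) (Z(V) = (V - 2/3)/(V - 5) = (-2/3 + V)/(-5 + V))
m(B) = sqrt(-1/12 + B) (m(B) = sqrt(B + (-2/3 + 1)/(-5 + 1)) = sqrt(B + (1/3)/(-4)) = sqrt(B - 1/4*1/3) = sqrt(B - 1/12) = sqrt(-1/12 + B))
-548*(m(-36) - 14) = -548*(sqrt(-3 + 36*(-36))/6 - 14) = -548*(sqrt(-3 - 1296)/6 - 14) = -548*(sqrt(-1299)/6 - 14) = -548*((I*sqrt(1299))/6 - 14) = -548*(I*sqrt(1299)/6 - 14) = -548*(-14 + I*sqrt(1299)/6) = 7672 - 274*I*sqrt(1299)/3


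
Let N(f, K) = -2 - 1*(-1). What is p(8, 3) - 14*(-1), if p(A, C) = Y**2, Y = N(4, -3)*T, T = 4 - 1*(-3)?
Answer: 63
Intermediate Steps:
T = 7 (T = 4 + 3 = 7)
N(f, K) = -1 (N(f, K) = -2 + 1 = -1)
Y = -7 (Y = -1*7 = -7)
p(A, C) = 49 (p(A, C) = (-7)**2 = 49)
p(8, 3) - 14*(-1) = 49 - 14*(-1) = 49 + 14 = 63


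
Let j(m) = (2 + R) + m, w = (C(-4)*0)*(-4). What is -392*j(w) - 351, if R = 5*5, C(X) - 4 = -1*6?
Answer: -10935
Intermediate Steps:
C(X) = -2 (C(X) = 4 - 1*6 = 4 - 6 = -2)
R = 25
w = 0 (w = -2*0*(-4) = 0*(-4) = 0)
j(m) = 27 + m (j(m) = (2 + 25) + m = 27 + m)
-392*j(w) - 351 = -392*(27 + 0) - 351 = -392*27 - 351 = -10584 - 351 = -10935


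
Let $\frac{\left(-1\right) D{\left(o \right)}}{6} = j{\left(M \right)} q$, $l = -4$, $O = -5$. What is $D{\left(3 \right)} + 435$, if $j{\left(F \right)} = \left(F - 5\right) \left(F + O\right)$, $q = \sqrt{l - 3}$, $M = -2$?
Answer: $435 - 294 i \sqrt{7} \approx 435.0 - 777.85 i$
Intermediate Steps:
$q = i \sqrt{7}$ ($q = \sqrt{-4 - 3} = \sqrt{-7} = i \sqrt{7} \approx 2.6458 i$)
$j{\left(F \right)} = \left(-5 + F\right)^{2}$ ($j{\left(F \right)} = \left(F - 5\right) \left(F - 5\right) = \left(-5 + F\right) \left(-5 + F\right) = \left(-5 + F\right)^{2}$)
$D{\left(o \right)} = - 294 i \sqrt{7}$ ($D{\left(o \right)} = - 6 \left(25 + \left(-2\right)^{2} - -20\right) i \sqrt{7} = - 6 \left(25 + 4 + 20\right) i \sqrt{7} = - 6 \cdot 49 i \sqrt{7} = - 294 i \sqrt{7}$)
$D{\left(3 \right)} + 435 = - 294 i \sqrt{7} + 435 = 435 - 294 i \sqrt{7}$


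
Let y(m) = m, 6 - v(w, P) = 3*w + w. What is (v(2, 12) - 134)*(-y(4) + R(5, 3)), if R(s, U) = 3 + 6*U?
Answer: -2312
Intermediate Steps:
v(w, P) = 6 - 4*w (v(w, P) = 6 - (3*w + w) = 6 - 4*w)
(v(2, 12) - 134)*(-y(4) + R(5, 3)) = ((6 - 4*2) - 134)*(-1*4 + (3 + 6*3)) = ((6 - 8) - 134)*(-4 + (3 + 18)) = (-2 - 134)*(-4 + 21) = -136*17 = -2312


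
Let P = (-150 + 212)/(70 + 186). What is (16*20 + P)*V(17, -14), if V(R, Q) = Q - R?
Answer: -1270721/128 ≈ -9927.5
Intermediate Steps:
P = 31/128 (P = 62/256 = 62*(1/256) = 31/128 ≈ 0.24219)
(16*20 + P)*V(17, -14) = (16*20 + 31/128)*(-14 - 1*17) = (320 + 31/128)*(-14 - 17) = (40991/128)*(-31) = -1270721/128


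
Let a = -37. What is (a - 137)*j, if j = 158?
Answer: -27492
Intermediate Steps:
(a - 137)*j = (-37 - 137)*158 = -174*158 = -27492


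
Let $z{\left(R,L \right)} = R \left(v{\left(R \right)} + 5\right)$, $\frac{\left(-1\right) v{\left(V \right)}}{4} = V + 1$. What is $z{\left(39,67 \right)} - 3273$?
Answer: $-9318$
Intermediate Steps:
$v{\left(V \right)} = -4 - 4 V$ ($v{\left(V \right)} = - 4 \left(V + 1\right) = - 4 \left(1 + V\right) = -4 - 4 V$)
$z{\left(R,L \right)} = R \left(1 - 4 R\right)$ ($z{\left(R,L \right)} = R \left(\left(-4 - 4 R\right) + 5\right) = R \left(1 - 4 R\right)$)
$z{\left(39,67 \right)} - 3273 = 39 \left(1 - 156\right) - 3273 = 39 \left(-155\right) - 3273 = -6045 - 3273 = -9318$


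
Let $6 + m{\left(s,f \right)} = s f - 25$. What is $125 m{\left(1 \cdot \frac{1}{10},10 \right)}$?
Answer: $-3750$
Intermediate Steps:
$m{\left(s,f \right)} = -31 + f s$ ($m{\left(s,f \right)} = -6 + \left(s f - 25\right) = -6 + \left(f s - 25\right) = -6 + \left(-25 + f s\right) = -31 + f s$)
$125 m{\left(1 \cdot \frac{1}{10},10 \right)} = 125 \left(-31 + 10 \cdot 1 \cdot \frac{1}{10}\right) = 125 \left(-31 + 10 \cdot \frac{1}{10}\right) = 125 \left(-31 + 1\right) = 125 \left(-30\right) = -3750$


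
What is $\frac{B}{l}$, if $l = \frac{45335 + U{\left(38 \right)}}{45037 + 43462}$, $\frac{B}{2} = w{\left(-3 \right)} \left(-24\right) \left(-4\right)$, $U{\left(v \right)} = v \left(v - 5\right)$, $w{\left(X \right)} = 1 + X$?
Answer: $- \frac{33983616}{46589} \approx -729.43$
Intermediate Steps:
$U{\left(v \right)} = v \left(-5 + v\right)$
$B = -384$ ($B = 2 \left(1 - 3\right) \left(-24\right) \left(-4\right) = 2 \left(-2\right) \left(-24\right) \left(-4\right) = 2 \cdot 48 \left(-4\right) = 2 \left(-192\right) = -384$)
$l = \frac{46589}{88499}$ ($l = \frac{45335 + 38 \left(-5 + 38\right)}{45037 + 43462} = \frac{45335 + 38 \cdot 33}{88499} = \left(45335 + 1254\right) \frac{1}{88499} = 46589 \cdot \frac{1}{88499} = \frac{46589}{88499} \approx 0.52643$)
$\frac{B}{l} = - \frac{384}{\frac{46589}{88499}} = \left(-384\right) \frac{88499}{46589} = - \frac{33983616}{46589}$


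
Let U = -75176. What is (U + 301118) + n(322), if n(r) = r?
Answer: 226264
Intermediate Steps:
(U + 301118) + n(322) = (-75176 + 301118) + 322 = 225942 + 322 = 226264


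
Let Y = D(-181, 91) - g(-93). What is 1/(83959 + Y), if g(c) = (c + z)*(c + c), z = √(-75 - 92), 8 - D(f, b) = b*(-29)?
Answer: 17327/1202344099 - 93*I*√167/2404688198 ≈ 1.4411e-5 - 4.9978e-7*I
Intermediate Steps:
D(f, b) = 8 + 29*b (D(f, b) = 8 - b*(-29) = 8 - (-29)*b = 8 + 29*b)
z = I*√167 (z = √(-167) = I*√167 ≈ 12.923*I)
g(c) = 2*c*(c + I*√167) (g(c) = (c + I*√167)*(c + c) = (c + I*√167)*(2*c) = 2*c*(c + I*√167))
Y = -14651 + 186*I*√167 (Y = (8 + 29*91) - 2*(-93)*(-93 + I*√167) = (8 + 2639) - (17298 - 186*I*√167) = 2647 + (-17298 + 186*I*√167) = -14651 + 186*I*√167 ≈ -14651.0 + 2403.6*I)
1/(83959 + Y) = 1/(83959 + (-14651 + 186*I*√167)) = 1/(69308 + 186*I*√167)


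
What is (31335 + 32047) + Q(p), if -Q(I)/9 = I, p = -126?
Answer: 64516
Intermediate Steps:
Q(I) = -9*I
(31335 + 32047) + Q(p) = (31335 + 32047) - 9*(-126) = 63382 + 1134 = 64516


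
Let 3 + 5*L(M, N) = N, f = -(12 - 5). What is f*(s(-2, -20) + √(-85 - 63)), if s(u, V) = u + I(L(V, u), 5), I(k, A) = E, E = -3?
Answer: 35 - 14*I*√37 ≈ 35.0 - 85.159*I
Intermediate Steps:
f = -7 (f = -1*7 = -7)
L(M, N) = -⅗ + N/5
I(k, A) = -3
s(u, V) = -3 + u (s(u, V) = u - 3 = -3 + u)
f*(s(-2, -20) + √(-85 - 63)) = -7*((-3 - 2) + √(-85 - 63)) = -7*(-5 + √(-148)) = -7*(-5 + 2*I*√37) = 35 - 14*I*√37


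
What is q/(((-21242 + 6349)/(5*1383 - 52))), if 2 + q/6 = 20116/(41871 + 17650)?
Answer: 4073574828/886446253 ≈ 4.5954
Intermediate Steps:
q = -593556/59521 (q = -12 + 6*(20116/(41871 + 17650)) = -12 + 6*(20116/59521) = -12 + 120696/59521 = -593556/59521 ≈ -9.9722)
q/(((-21242 + 6349)/(5*1383 - 52))) = -593556*(5*1383 - 52)/(-21242 + 6349)/59521 = -593556/(59521*((-14893/(6915 - 52)))) = -593556/(59521*((-14893/6863))) = -593556/(59521*((-14893*1/6863))) = -593556/(59521*(-14893/6863)) = -593556/59521*(-6863/14893) = 4073574828/886446253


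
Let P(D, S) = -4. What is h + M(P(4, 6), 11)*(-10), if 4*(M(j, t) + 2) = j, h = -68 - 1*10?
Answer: -48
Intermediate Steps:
h = -78 (h = -68 - 10 = -78)
M(j, t) = -2 + j/4
h + M(P(4, 6), 11)*(-10) = -78 + (-2 + (¼)*(-4))*(-10) = -78 + (-2 - 1)*(-10) = -78 - 3*(-10) = -78 + 30 = -48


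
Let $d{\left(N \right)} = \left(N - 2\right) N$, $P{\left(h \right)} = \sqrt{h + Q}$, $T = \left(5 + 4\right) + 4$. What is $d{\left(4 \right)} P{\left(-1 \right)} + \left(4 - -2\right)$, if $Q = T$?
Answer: $6 + 16 \sqrt{3} \approx 33.713$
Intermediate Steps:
$T = 13$ ($T = 9 + 4 = 13$)
$Q = 13$
$P{\left(h \right)} = \sqrt{13 + h}$ ($P{\left(h \right)} = \sqrt{h + 13} = \sqrt{13 + h}$)
$d{\left(N \right)} = N \left(-2 + N\right)$ ($d{\left(N \right)} = \left(N - 2\right) N = \left(-2 + N\right) N = N \left(-2 + N\right)$)
$d{\left(4 \right)} P{\left(-1 \right)} + \left(4 - -2\right) = 4 \left(-2 + 4\right) \sqrt{13 - 1} + \left(4 - -2\right) = 4 \cdot 2 \sqrt{12} + \left(4 + 2\right) = 8 \cdot 2 \sqrt{3} + 6 = 16 \sqrt{3} + 6 = 6 + 16 \sqrt{3}$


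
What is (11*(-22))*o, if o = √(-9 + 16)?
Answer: -242*√7 ≈ -640.27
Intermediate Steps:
o = √7 ≈ 2.6458
(11*(-22))*o = (11*(-22))*√7 = -242*√7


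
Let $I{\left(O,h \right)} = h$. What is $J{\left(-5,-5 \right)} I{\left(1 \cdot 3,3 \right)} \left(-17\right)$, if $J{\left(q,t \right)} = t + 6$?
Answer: $-51$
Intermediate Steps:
$J{\left(q,t \right)} = 6 + t$
$J{\left(-5,-5 \right)} I{\left(1 \cdot 3,3 \right)} \left(-17\right) = \left(6 - 5\right) 3 \left(-17\right) = 1 \cdot 3 \left(-17\right) = 3 \left(-17\right) = -51$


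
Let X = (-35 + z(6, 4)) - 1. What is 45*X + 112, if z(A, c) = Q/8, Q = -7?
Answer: -12379/8 ≈ -1547.4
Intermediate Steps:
z(A, c) = -7/8
X = -295/8 (X = (-35 - 7/8) - 1 = -287/8 - 1 = -295/8 ≈ -36.875)
45*X + 112 = 45*(-295/8) + 112 = -13275/8 + 112 = -12379/8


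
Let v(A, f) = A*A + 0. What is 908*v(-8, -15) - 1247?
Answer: 56865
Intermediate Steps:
v(A, f) = A**2 (v(A, f) = A**2 + 0 = A**2)
908*v(-8, -15) - 1247 = 908*(-8)**2 - 1247 = 908*64 - 1247 = 58112 - 1247 = 56865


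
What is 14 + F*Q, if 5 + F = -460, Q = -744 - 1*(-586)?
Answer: 73484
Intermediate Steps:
Q = -158 (Q = -744 + 586 = -158)
F = -465 (F = -5 - 460 = -465)
14 + F*Q = 14 - 465*(-158) = 14 + 73470 = 73484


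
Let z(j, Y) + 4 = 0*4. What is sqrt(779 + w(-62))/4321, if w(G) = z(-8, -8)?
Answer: 5*sqrt(31)/4321 ≈ 0.0064427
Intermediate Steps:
z(j, Y) = -4 (z(j, Y) = -4 + 0*4 = -4 + 0 = -4)
w(G) = -4
sqrt(779 + w(-62))/4321 = sqrt(779 - 4)/4321 = sqrt(775)*(1/4321) = (5*sqrt(31))*(1/4321) = 5*sqrt(31)/4321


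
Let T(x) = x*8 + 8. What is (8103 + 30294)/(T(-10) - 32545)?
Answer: -38397/32617 ≈ -1.1772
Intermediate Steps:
T(x) = 8 + 8*x (T(x) = 8*x + 8 = 8 + 8*x)
(8103 + 30294)/(T(-10) - 32545) = (8103 + 30294)/((8 + 8*(-10)) - 32545) = 38397/((8 - 80) - 32545) = 38397/(-72 - 32545) = 38397/(-32617) = 38397*(-1/32617) = -38397/32617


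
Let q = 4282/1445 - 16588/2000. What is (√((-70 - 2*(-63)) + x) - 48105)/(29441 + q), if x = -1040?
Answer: -6951172500/4253454217 + 289000*I*√246/4253454217 ≈ -1.6342 + 0.0010657*I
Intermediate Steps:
q = -770283/144500 (q = 4282*(1/1445) - 16588*1/2000 = 4282/1445 - 4147/500 = -770283/144500 ≈ -5.3307)
(√((-70 - 2*(-63)) + x) - 48105)/(29441 + q) = (√((-70 - 2*(-63)) - 1040) - 48105)/(29441 - 770283/144500) = (√((-70 + 126) - 1040) - 48105)/(4253454217/144500) = (√(56 - 1040) - 48105)*(144500/4253454217) = (√(-984) - 48105)*(144500/4253454217) = (2*I*√246 - 48105)*(144500/4253454217) = (-48105 + 2*I*√246)*(144500/4253454217) = -6951172500/4253454217 + 289000*I*√246/4253454217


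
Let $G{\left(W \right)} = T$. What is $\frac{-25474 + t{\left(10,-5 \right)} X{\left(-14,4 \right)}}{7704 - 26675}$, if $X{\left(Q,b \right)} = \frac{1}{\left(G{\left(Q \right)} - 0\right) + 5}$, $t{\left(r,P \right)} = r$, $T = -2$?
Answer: $\frac{76412}{56913} \approx 1.3426$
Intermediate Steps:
$G{\left(W \right)} = -2$
$X{\left(Q,b \right)} = \frac{1}{3}$ ($X{\left(Q,b \right)} = \frac{1}{\left(-2 - 0\right) + 5} = \frac{1}{\left(-2 + 0\right) + 5} = \frac{1}{-2 + 5} = \frac{1}{3}$)
$\frac{-25474 + t{\left(10,-5 \right)} X{\left(-14,4 \right)}}{7704 - 26675} = \frac{-25474 + 10 \cdot \frac{1}{3}}{7704 - 26675} = \frac{-25474 + \frac{10}{3}}{-18971} = \left(- \frac{76412}{3}\right) \left(- \frac{1}{18971}\right) = \frac{76412}{56913}$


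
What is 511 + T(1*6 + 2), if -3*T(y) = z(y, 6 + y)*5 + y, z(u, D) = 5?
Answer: 500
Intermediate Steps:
T(y) = -25/3 - y/3 (T(y) = -(5*5 + y)/3 = -(25 + y)/3 = -25/3 - y/3)
511 + T(1*6 + 2) = 511 + (-25/3 - (1*6 + 2)/3) = 511 + (-25/3 - (6 + 2)/3) = 511 + (-25/3 - ⅓*8) = 511 + (-25/3 - 8/3) = 511 - 11 = 500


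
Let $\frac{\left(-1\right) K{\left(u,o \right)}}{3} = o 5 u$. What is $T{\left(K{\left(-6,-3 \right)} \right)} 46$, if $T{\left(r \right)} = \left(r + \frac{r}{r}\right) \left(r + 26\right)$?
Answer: $3019256$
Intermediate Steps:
$K{\left(u,o \right)} = - 15 o u$ ($K{\left(u,o \right)} = - 3 o 5 u = - 3 \cdot 5 o u = - 15 o u$)
$T{\left(r \right)} = \left(1 + r\right) \left(26 + r\right)$ ($T{\left(r \right)} = \left(r + 1\right) \left(26 + r\right) = \left(1 + r\right) \left(26 + r\right)$)
$T{\left(K{\left(-6,-3 \right)} \right)} 46 = \left(26 + \left(\left(-15\right) \left(-3\right) \left(-6\right)\right)^{2} + 27 \left(\left(-15\right) \left(-3\right) \left(-6\right)\right)\right) 46 = \left(26 + \left(-270\right)^{2} + 27 \left(-270\right)\right) 46 = \left(26 + 72900 - 7290\right) 46 = 65636 \cdot 46 = 3019256$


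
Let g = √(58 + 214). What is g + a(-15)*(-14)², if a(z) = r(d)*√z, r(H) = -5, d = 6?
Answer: 4*√17 - 980*I*√15 ≈ 16.492 - 3795.5*I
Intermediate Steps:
g = 4*√17 (g = √272 = 4*√17 ≈ 16.492)
a(z) = -5*√z
g + a(-15)*(-14)² = 4*√17 - 5*I*√15*(-14)² = 4*√17 - 5*I*√15*196 = 4*√17 - 980*I*√15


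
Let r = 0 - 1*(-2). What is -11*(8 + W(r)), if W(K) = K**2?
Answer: -132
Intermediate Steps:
r = 2 (r = 0 + 2 = 2)
-11*(8 + W(r)) = -11*(8 + 2**2) = -11*(8 + 4) = -11*12 = -132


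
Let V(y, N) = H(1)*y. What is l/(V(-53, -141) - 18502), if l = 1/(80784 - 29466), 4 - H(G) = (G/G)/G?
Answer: -1/957645198 ≈ -1.0442e-9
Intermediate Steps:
H(G) = 4 - 1/G (H(G) = 4 - G/G/G = 4 - 1/G)
l = 1/51318 ≈ 1.9486e-5
V(y, N) = 3*y (V(y, N) = (4 - 1/1)*y = (4 - 1*1)*y = (4 - 1)*y = 3*y)
l/(V(-53, -141) - 18502) = 1/(51318*(3*(-53) - 18502)) = 1/(51318*(-159 - 18502)) = (1/51318)/(-18661) = (1/51318)*(-1/18661) = -1/957645198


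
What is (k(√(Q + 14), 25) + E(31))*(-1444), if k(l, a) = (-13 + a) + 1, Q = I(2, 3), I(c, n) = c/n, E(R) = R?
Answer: -63536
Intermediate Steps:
Q = ⅔ (Q = 2/3 = 2*(⅓) = ⅔ ≈ 0.66667)
k(l, a) = -12 + a
(k(√(Q + 14), 25) + E(31))*(-1444) = ((-12 + 25) + 31)*(-1444) = (13 + 31)*(-1444) = 44*(-1444) = -63536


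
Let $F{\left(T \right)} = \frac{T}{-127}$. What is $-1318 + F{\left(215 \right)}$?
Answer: $- \frac{167601}{127} \approx -1319.7$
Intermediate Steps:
$F{\left(T \right)} = - \frac{T}{127}$ ($F{\left(T \right)} = T \left(- \frac{1}{127}\right) = - \frac{T}{127}$)
$-1318 + F{\left(215 \right)} = -1318 - \frac{215}{127} = - \frac{167601}{127}$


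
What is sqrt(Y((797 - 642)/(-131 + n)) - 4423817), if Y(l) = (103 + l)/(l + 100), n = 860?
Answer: I*sqrt(23610051928752115)/73055 ≈ 2103.3*I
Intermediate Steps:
Y(l) = (103 + l)/(100 + l)
sqrt(Y((797 - 642)/(-131 + n)) - 4423817) = sqrt((103 + (797 - 642)/(-131 + 860))/(100 + (797 - 642)/(-131 + 860)) - 4423817) = sqrt((103 + 155/729)/(100 + 155/729) - 4423817) = sqrt((75242/729)/(73055/729) - 4423817) = sqrt((729/73055)*(75242/729) - 4423817) = sqrt(75242/73055 - 4423817) = sqrt(-323181875693/73055) = I*sqrt(23610051928752115)/73055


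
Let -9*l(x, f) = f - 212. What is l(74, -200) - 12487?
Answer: -111971/9 ≈ -12441.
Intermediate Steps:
l(x, f) = 212/9 - f/9 (l(x, f) = -(f - 212)/9 = -(-212 + f)/9 = 212/9 - f/9)
l(74, -200) - 12487 = (212/9 - 1/9*(-200)) - 12487 = (212/9 + 200/9) - 12487 = 412/9 - 12487 = -111971/9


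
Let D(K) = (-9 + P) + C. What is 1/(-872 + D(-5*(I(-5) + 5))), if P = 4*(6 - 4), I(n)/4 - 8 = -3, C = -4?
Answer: -1/877 ≈ -0.0011403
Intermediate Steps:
I(n) = 20 (I(n) = 32 + 4*(-3) = 32 - 12 = 20)
P = 8 (P = 4*2 = 8)
D(K) = -5 (D(K) = (-9 + 8) - 4 = -1 - 4 = -5)
1/(-872 + D(-5*(I(-5) + 5))) = 1/(-872 - 5) = 1/(-877) = -1/877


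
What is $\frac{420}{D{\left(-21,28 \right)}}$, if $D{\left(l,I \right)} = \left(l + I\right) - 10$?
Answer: $-140$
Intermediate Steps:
$D{\left(l,I \right)} = -10 + I + l$ ($D{\left(l,I \right)} = \left(I + l\right) - 10 = -10 + I + l$)
$\frac{420}{D{\left(-21,28 \right)}} = \frac{420}{-10 + 28 - 21} = \frac{420}{-3} = 420 \left(- \frac{1}{3}\right) = -140$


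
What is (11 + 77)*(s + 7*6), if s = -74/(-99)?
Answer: 33856/9 ≈ 3761.8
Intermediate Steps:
s = 74/99 (s = -74*(-1/99) = 74/99 ≈ 0.74747)
(11 + 77)*(s + 7*6) = (11 + 77)*(74/99 + 7*6) = 88*(74/99 + 42) = 88*(4232/99) = 33856/9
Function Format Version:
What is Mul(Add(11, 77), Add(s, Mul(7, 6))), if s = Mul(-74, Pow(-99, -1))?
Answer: Rational(33856, 9) ≈ 3761.8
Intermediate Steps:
s = Rational(74, 99) (s = Mul(-74, Rational(-1, 99)) = Rational(74, 99) ≈ 0.74747)
Mul(Add(11, 77), Add(s, Mul(7, 6))) = Mul(Add(11, 77), Add(Rational(74, 99), Mul(7, 6))) = Mul(88, Add(Rational(74, 99), 42)) = Mul(88, Rational(4232, 99)) = Rational(33856, 9)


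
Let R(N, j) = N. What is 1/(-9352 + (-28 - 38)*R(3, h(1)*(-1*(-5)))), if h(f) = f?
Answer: -1/9550 ≈ -0.00010471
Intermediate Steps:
1/(-9352 + (-28 - 38)*R(3, h(1)*(-1*(-5)))) = 1/(-9352 + (-28 - 38)*3) = 1/(-9352 - 66*3) = 1/(-9352 - 198) = 1/(-9550) = -1/9550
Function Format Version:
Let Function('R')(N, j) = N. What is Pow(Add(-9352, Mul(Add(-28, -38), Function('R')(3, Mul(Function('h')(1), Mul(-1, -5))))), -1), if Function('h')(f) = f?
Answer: Rational(-1, 9550) ≈ -0.00010471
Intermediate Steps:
Pow(Add(-9352, Mul(Add(-28, -38), Function('R')(3, Mul(Function('h')(1), Mul(-1, -5))))), -1) = Pow(Add(-9352, Mul(Add(-28, -38), 3)), -1) = Pow(Add(-9352, Mul(-66, 3)), -1) = Pow(Add(-9352, -198), -1) = Pow(-9550, -1) = Rational(-1, 9550)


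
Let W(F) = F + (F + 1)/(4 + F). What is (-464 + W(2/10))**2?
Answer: 263185729/1225 ≈ 2.1485e+5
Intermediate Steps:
W(F) = F + (1 + F)/(4 + F)
(-464 + W(2/10))**2 = (-464 + (1 + (2/10)**2 + 5*(2/10))/(4 + 2/10))**2 = (-464 + (1 + (2*(1/10))**2 + 5*(2*(1/10)))/(4 + 2*(1/10)))**2 = (-464 + (1 + (1/5)**2 + 5*(1/5))/(4 + 1/5))**2 = (-464 + (1 + 1/25 + 1)/(21/5))**2 = (-464 + (5/21)*(51/25))**2 = (-464 + 17/35)**2 = (-16223/35)**2 = 263185729/1225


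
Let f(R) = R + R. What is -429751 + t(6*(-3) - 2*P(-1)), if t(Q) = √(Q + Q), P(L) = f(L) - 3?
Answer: -429751 + 4*I ≈ -4.2975e+5 + 4.0*I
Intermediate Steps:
f(R) = 2*R
P(L) = -3 + 2*L (P(L) = 2*L - 3 = -3 + 2*L)
t(Q) = √2*√Q (t(Q) = √(2*Q) = √2*√Q)
-429751 + t(6*(-3) - 2*P(-1)) = -429751 + √2*√(6*(-3) - 2*(-3 + 2*(-1))) = -429751 + √2*√(-18 - 2*(-3 - 2)) = -429751 + √2*√(-18 - 2*(-5)) = -429751 + √2*√(-18 + 10) = -429751 + √2*√(-8) = -429751 + √2*(2*I*√2) = -429751 + 4*I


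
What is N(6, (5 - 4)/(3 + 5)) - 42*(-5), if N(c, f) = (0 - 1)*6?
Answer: 204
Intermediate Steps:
N(c, f) = -6 (N(c, f) = -1*6 = -6)
N(6, (5 - 4)/(3 + 5)) - 42*(-5) = -6 - 42*(-5) = -6 + 210 = 204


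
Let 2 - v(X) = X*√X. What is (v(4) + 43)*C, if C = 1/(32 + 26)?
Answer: 37/58 ≈ 0.63793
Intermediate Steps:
v(X) = 2 - X^(3/2) (v(X) = 2 - X*√X = 2 - X^(3/2))
C = 1/58 ≈ 0.017241
(v(4) + 43)*C = ((2 - 4^(3/2)) + 43)*(1/58) = ((2 - 1*8) + 43)*(1/58) = ((2 - 8) + 43)*(1/58) = (-6 + 43)*(1/58) = 37*(1/58) = 37/58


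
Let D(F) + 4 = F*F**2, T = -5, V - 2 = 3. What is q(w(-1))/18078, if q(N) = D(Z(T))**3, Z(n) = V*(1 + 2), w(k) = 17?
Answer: 38306833811/18078 ≈ 2.1190e+6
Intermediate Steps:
V = 5 (V = 2 + 3 = 5)
Z(n) = 15 (Z(n) = 5*(1 + 2) = 5*3 = 15)
D(F) = -4 + F**3 (D(F) = -4 + F*F**2 = -4 + F**3)
q(N) = 38306833811 (q(N) = (-4 + 15**3)**3 = (-4 + 3375)**3 = 3371**3 = 38306833811)
q(w(-1))/18078 = 38306833811/18078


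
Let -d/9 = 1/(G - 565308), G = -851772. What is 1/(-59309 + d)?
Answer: -472360/28015199237 ≈ -1.6861e-5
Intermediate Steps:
d = 3/472360 (d = -9/(-851772 - 565308) = -9/(-1417080) = -9*(-1/1417080) = 3/472360 ≈ 6.3511e-6)
1/(-59309 + d) = 1/(-59309 + 3/472360) = 1/(-28015199237/472360) = -472360/28015199237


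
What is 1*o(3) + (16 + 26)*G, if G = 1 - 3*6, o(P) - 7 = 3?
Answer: -704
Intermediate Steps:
o(P) = 10 (o(P) = 7 + 3 = 10)
G = -17 (G = 1 - 18 = -17)
1*o(3) + (16 + 26)*G = 1*10 + (16 + 26)*(-17) = 10 + 42*(-17) = 10 - 714 = -704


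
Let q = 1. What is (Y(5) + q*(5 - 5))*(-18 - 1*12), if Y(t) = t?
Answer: -150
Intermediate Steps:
(Y(5) + q*(5 - 5))*(-18 - 1*12) = (5 + 1*(5 - 5))*(-18 - 1*12) = (5 + 1*0)*(-18 - 12) = (5 + 0)*(-30) = 5*(-30) = -150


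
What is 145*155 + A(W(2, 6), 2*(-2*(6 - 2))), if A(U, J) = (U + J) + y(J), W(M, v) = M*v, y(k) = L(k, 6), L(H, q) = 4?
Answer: 22475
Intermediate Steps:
y(k) = 4
A(U, J) = 4 + J + U (A(U, J) = (U + J) + 4 = (J + U) + 4 = 4 + J + U)
145*155 + A(W(2, 6), 2*(-2*(6 - 2))) = 145*155 + (4 + 2*(-2*(6 - 2)) + 2*6) = 22475 + (4 + 2*(-2*4) + 12) = 22475 + (4 + 2*(-8) + 12) = 22475 + (4 - 16 + 12) = 22475 + 0 = 22475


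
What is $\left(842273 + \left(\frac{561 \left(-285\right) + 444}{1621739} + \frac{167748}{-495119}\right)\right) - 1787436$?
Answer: $- \frac{758922565838073634}{802953791941} \approx -9.4516 \cdot 10^{5}$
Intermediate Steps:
$\left(842273 + \left(\frac{561 \left(-285\right) + 444}{1621739} + \frac{167748}{-495119}\right)\right) - 1787436 = \left(842273 + \left(\left(-159885 + 444\right) \frac{1}{1621739} + 167748 \left(- \frac{1}{495119}\right)\right)\right) - 1787436 = \left(842273 - \frac{350985742251}{802953791941}\right) - 1787436 = \frac{676305948213779642}{802953791941} - 1787436 = - \frac{758922565838073634}{802953791941}$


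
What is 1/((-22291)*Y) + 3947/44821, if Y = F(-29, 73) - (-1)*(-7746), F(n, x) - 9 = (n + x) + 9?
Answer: 676058166489/7677122136124 ≈ 0.088061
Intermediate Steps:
F(n, x) = 18 + n + x (F(n, x) = 9 + ((n + x) + 9) = 9 + (9 + n + x) = 18 + n + x)
Y = -7684 (Y = (18 - 29 + 73) - (-1)*(-7746) = 62 - 1*7746 = 62 - 7746 = -7684)
1/((-22291)*Y) + 3947/44821 = 1/(-22291*(-7684)) + 3947/44821 = -1/22291*(-1/7684) + 3947*(1/44821) = 1/171284044 + 3947/44821 = 676058166489/7677122136124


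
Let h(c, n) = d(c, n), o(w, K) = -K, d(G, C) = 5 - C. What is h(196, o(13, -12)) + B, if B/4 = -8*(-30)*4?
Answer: 3833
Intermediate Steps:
h(c, n) = 5 - n
B = 3840 (B = 4*(-8*(-30)*4) = 4*(240*4) = 4*960 = 3840)
h(196, o(13, -12)) + B = (5 - (-1)*(-12)) + 3840 = (5 - 1*12) + 3840 = (5 - 12) + 3840 = -7 + 3840 = 3833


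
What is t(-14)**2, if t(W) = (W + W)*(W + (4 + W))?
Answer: 451584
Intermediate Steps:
t(W) = 2*W*(4 + 2*W) (t(W) = (2*W)*(4 + 2*W) = 2*W*(4 + 2*W))
t(-14)**2 = (4*(-14)*(2 - 14))**2 = (4*(-14)*(-12))**2 = 672**2 = 451584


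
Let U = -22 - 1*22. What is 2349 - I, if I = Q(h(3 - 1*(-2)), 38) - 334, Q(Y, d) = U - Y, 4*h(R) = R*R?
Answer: 10933/4 ≈ 2733.3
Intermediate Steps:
h(R) = R²/4 (h(R) = (R*R)/4 = R²/4)
U = -44 (U = -22 - 22 = -44)
Q(Y, d) = -44 - Y
I = -1537/4 (I = (-44 - (3 - 1*(-2))²/4) - 334 = (-44 - (3 + 2)²/4) - 334 = (-44 - 5²/4) - 334 = (-44 - 25/4) - 334 = -201/4 - 334 = -1537/4 ≈ -384.25)
2349 - I = 2349 - 1*(-1537/4) = 2349 + 1537/4 = 10933/4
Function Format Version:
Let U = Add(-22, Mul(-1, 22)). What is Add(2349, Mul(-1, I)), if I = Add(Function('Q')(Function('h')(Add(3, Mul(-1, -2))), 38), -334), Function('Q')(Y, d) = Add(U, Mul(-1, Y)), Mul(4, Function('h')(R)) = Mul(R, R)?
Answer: Rational(10933, 4) ≈ 2733.3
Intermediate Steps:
Function('h')(R) = Mul(Rational(1, 4), Pow(R, 2)) (Function('h')(R) = Mul(Rational(1, 4), Mul(R, R)) = Mul(Rational(1, 4), Pow(R, 2)))
U = -44 (U = Add(-22, -22) = -44)
Function('Q')(Y, d) = Add(-44, Mul(-1, Y))
I = Rational(-1537, 4) (I = Add(Add(-44, Mul(-1, Mul(Rational(1, 4), Pow(Add(3, Mul(-1, -2)), 2)))), -334) = Add(Add(-44, Mul(-1, Mul(Rational(1, 4), Pow(Add(3, 2), 2)))), -334) = Add(Add(-44, Mul(-1, Mul(Rational(1, 4), Pow(5, 2)))), -334) = Add(Add(-44, Mul(-1, Mul(Rational(1, 4), 25))), -334) = Add(Add(-44, Mul(-1, Rational(25, 4))), -334) = Add(Add(-44, Rational(-25, 4)), -334) = Add(Rational(-201, 4), -334) = Rational(-1537, 4) ≈ -384.25)
Add(2349, Mul(-1, I)) = Add(2349, Mul(-1, Rational(-1537, 4))) = Add(2349, Rational(1537, 4)) = Rational(10933, 4)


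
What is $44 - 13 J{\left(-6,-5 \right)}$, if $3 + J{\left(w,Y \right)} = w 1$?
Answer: $161$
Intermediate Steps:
$J{\left(w,Y \right)} = -3 + w$ ($J{\left(w,Y \right)} = -3 + w 1 = -3 + w$)
$44 - 13 J{\left(-6,-5 \right)} = 44 - 13 \left(-3 - 6\right) = 44 - -117 = 44 + 117 = 161$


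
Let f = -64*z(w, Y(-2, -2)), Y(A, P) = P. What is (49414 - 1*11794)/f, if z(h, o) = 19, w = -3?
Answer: -495/16 ≈ -30.938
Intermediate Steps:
f = -1216 (f = -64*19 = -1216)
(49414 - 1*11794)/f = (49414 - 1*11794)/(-1216) = (49414 - 11794)*(-1/1216) = 37620*(-1/1216) = -495/16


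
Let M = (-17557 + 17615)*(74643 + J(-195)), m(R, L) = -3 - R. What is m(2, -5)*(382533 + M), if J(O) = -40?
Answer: -23547535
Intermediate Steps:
M = 4326974 (M = (-17557 + 17615)*(74643 - 40) = 58*74603 = 4326974)
m(2, -5)*(382533 + M) = (-3 - 1*2)*(382533 + 4326974) = (-3 - 2)*4709507 = -5*4709507 = -23547535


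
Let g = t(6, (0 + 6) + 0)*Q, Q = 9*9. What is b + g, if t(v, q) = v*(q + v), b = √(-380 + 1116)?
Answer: 5832 + 4*√46 ≈ 5859.1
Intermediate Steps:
b = 4*√46 (b = √736 = 4*√46 ≈ 27.129)
Q = 81
g = 5832 (g = (6*(((0 + 6) + 0) + 6))*81 = (6*((6 + 0) + 6))*81 = (6*(6 + 6))*81 = (6*12)*81 = 72*81 = 5832)
b + g = 4*√46 + 5832 = 5832 + 4*√46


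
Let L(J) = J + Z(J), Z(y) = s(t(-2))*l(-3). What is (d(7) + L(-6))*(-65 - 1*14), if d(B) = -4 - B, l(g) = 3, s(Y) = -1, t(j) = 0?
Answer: 1580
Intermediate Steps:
Z(y) = -3 (Z(y) = -1*3 = -3)
L(J) = -3 + J (L(J) = J - 3 = -3 + J)
(d(7) + L(-6))*(-65 - 1*14) = ((-4 - 1*7) + (-3 - 6))*(-65 - 1*14) = ((-4 - 7) - 9)*(-65 - 14) = (-11 - 9)*(-79) = -20*(-79) = 1580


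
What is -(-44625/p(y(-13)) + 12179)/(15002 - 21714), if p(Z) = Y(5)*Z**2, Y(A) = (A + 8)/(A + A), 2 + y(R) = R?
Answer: 469031/261768 ≈ 1.7918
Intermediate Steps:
y(R) = -2 + R
Y(A) = (8 + A)/(2*A) (Y(A) = (8 + A)/((2*A)) = (8 + A)*(1/(2*A)) = (8 + A)/(2*A))
p(Z) = 13*Z**2/10 (p(Z) = ((1/2)*(8 + 5)/5)*Z**2 = ((1/2)*(1/5)*13)*Z**2 = 13*Z**2/10)
-(-44625/p(y(-13)) + 12179)/(15002 - 21714) = -(-44625*10/(13*(-2 - 13)**2) + 12179)/(15002 - 21714) = -(-44625/((13/10)*(-15)**2) + 12179)/(-6712) = -(-44625/((13/10)*225) + 12179)*(-1)/6712 = -(-44625/585/2 + 12179)*(-1)/6712 = -(-44625*2/585 + 12179)*(-1)/6712 = -(-5950/39 + 12179)*(-1)/6712 = -469031*(-1)/(39*6712) = -1*(-469031/261768) = 469031/261768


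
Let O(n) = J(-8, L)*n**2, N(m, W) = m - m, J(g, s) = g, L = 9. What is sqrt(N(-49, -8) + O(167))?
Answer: 334*I*sqrt(2) ≈ 472.35*I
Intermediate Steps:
N(m, W) = 0
O(n) = -8*n**2
sqrt(N(-49, -8) + O(167)) = sqrt(0 - 8*167**2) = sqrt(0 - 8*27889) = sqrt(0 - 223112) = sqrt(-223112) = 334*I*sqrt(2)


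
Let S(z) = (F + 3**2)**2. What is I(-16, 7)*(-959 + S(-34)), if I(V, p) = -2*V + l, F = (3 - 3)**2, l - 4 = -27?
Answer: -7902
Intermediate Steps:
l = -23 (l = 4 - 27 = -23)
F = 0 (F = 0**2 = 0)
I(V, p) = -23 - 2*V (I(V, p) = -2*V - 23 = -23 - 2*V)
S(z) = 81 (S(z) = (0 + 3**2)**2 = (0 + 9)**2 = 9**2 = 81)
I(-16, 7)*(-959 + S(-34)) = (-23 - 2*(-16))*(-959 + 81) = (-23 + 32)*(-878) = 9*(-878) = -7902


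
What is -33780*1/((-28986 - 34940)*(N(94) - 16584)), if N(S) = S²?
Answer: -8445/123824662 ≈ -6.8201e-5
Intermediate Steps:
-33780*1/((-28986 - 34940)*(N(94) - 16584)) = -33780*1/((-28986 - 34940)*(94² - 16584)) = -33780*(-1/(63926*(8836 - 16584))) = -33780/((-63926*(-7748))) = -33780/495298648 = -33780*1/495298648 = -8445/123824662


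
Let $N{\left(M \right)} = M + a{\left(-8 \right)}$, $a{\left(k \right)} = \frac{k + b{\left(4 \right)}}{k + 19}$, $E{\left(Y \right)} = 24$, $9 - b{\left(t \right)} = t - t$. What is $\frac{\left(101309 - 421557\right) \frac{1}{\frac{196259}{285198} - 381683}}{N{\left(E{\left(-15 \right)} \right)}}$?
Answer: $\frac{1004674980144}{28846583473375} \approx 0.034828$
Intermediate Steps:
$b{\left(t \right)} = 9$ ($b{\left(t \right)} = 9 - \left(t - t\right) = 9 - 0 = 9 + 0 = 9$)
$a{\left(k \right)} = \frac{9 + k}{19 + k}$ ($a{\left(k \right)} = \frac{k + 9}{k + 19} = \frac{9 + k}{19 + k}$)
$N{\left(M \right)} = \frac{1}{11} + M$ ($N{\left(M \right)} = M + \frac{9 - 8}{19 - 8} = M + \frac{1}{11} \cdot 1 = M + \frac{1}{11} = \frac{1}{11} + M$)
$\frac{\left(101309 - 421557\right) \frac{1}{\frac{196259}{285198} - 381683}}{N{\left(E{\left(-15 \right)} \right)}} = \frac{\left(101309 - 421557\right) \frac{1}{\frac{196259}{285198} - 381683}}{\frac{1}{11} + 24} = \frac{\left(-320248\right) \frac{1}{196259 \cdot \frac{1}{285198} - 381683}}{\frac{265}{11}} = - \frac{320248}{\frac{196259}{285198} - 381683} \cdot \frac{11}{265} = - \frac{320248}{- \frac{108855031975}{285198}} \cdot \frac{11}{265} = \left(-320248\right) \left(- \frac{285198}{108855031975}\right) \frac{11}{265} = \frac{91334089104}{108855031975} \cdot \frac{11}{265} = \frac{1004674980144}{28846583473375}$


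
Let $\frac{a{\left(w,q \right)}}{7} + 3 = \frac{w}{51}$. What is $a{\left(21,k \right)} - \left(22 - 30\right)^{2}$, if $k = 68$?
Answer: $- \frac{1396}{17} \approx -82.118$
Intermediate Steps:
$a{\left(w,q \right)} = -21 + \frac{7 w}{51}$ ($a{\left(w,q \right)} = -21 + 7 \frac{w}{51} = -21 + \frac{7 w}{51}$)
$a{\left(21,k \right)} - \left(22 - 30\right)^{2} = \left(-21 + \frac{7}{51} \cdot 21\right) - \left(22 - 30\right)^{2} = \left(-21 + \frac{49}{17}\right) - \left(-8\right)^{2} = - \frac{308}{17} - 64 = - \frac{1396}{17}$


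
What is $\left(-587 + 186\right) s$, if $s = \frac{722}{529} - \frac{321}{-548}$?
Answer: $- \frac{226751465}{289892} \approx -782.19$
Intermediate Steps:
$s = \frac{565465}{289892}$ ($s = 722 \cdot \frac{1}{529} - - \frac{321}{548} = \frac{722}{529} + \frac{321}{548} = \frac{565465}{289892} \approx 1.9506$)
$\left(-587 + 186\right) s = \left(-587 + 186\right) \frac{565465}{289892} = \left(-401\right) \frac{565465}{289892} = - \frac{226751465}{289892}$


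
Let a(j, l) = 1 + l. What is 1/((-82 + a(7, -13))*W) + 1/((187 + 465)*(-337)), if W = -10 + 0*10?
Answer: 13674/12908785 ≈ 0.0010593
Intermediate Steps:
W = -10 (W = -10 + 0 = -10)
1/((-82 + a(7, -13))*W) + 1/((187 + 465)*(-337)) = 1/((-82 + (1 - 13))*(-10)) + 1/((187 + 465)*(-337)) = -⅒/(-82 - 12) - 1/337/652 = -⅒/(-94) + (1/652)*(-1/337) = -1/94*(-⅒) - 1/219724 = 1/940 - 1/219724 = 13674/12908785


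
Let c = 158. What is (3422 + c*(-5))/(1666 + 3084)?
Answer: 1316/2375 ≈ 0.55410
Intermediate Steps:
(3422 + c*(-5))/(1666 + 3084) = (3422 + 158*(-5))/(1666 + 3084) = (3422 - 790)/4750 = 2632*(1/4750) = 1316/2375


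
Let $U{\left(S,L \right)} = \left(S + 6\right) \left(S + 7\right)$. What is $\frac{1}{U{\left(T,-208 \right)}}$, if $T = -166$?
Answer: $\frac{1}{25440} \approx 3.9308 \cdot 10^{-5}$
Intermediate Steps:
$U{\left(S,L \right)} = \left(6 + S\right) \left(7 + S\right)$
$\frac{1}{U{\left(T,-208 \right)}} = \frac{1}{42 + \left(-166\right)^{2} + 13 \left(-166\right)} = \frac{1}{42 + 27556 - 2158} = \frac{1}{25440}$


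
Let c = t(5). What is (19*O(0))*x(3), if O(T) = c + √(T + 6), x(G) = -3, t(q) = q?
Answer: -285 - 57*√6 ≈ -424.62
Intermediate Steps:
c = 5
O(T) = 5 + √(6 + T) (O(T) = 5 + √(T + 6) = 5 + √(6 + T))
(19*O(0))*x(3) = (19*(5 + √(6 + 0)))*(-3) = (19*(5 + √6))*(-3) = (95 + 19*√6)*(-3) = -285 - 57*√6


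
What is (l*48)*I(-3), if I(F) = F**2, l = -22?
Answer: -9504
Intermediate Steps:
(l*48)*I(-3) = -22*48*(-3)**2 = -1056*9 = -9504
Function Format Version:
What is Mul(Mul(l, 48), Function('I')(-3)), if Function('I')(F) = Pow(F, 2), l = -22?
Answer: -9504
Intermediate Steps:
Mul(Mul(l, 48), Function('I')(-3)) = Mul(Mul(-22, 48), Pow(-3, 2)) = Mul(-1056, 9) = -9504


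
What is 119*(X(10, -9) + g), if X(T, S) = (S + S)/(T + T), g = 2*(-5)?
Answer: -12971/10 ≈ -1297.1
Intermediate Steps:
g = -10
X(T, S) = S/T (X(T, S) = (2*S)/((2*T)) = (2*S)*(1/(2*T)) = S/T)
119*(X(10, -9) + g) = 119*(-9/10 - 10) = 119*(-109/10) = -12971/10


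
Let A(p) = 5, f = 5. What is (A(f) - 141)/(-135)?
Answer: 136/135 ≈ 1.0074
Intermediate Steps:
(A(f) - 141)/(-135) = (5 - 141)/(-135) = -1/135*(-136) = 136/135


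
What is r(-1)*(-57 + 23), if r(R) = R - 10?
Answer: 374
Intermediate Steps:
r(R) = -10 + R
r(-1)*(-57 + 23) = (-10 - 1)*(-57 + 23) = -11*(-34) = 374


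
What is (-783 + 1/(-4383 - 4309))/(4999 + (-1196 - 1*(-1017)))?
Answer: -6805837/41895440 ≈ -0.16245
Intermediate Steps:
(-783 + 1/(-4383 - 4309))/(4999 + (-1196 - 1*(-1017))) = (-783 + 1/(-8692))/(4999 + (-1196 + 1017)) = (-783 - 1/8692)/(4999 - 179) = -6805837/8692/4820 = -6805837/8692*1/4820 = -6805837/41895440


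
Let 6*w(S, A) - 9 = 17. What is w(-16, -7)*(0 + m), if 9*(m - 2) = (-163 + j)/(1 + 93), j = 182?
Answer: 22243/2538 ≈ 8.7640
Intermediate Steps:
w(S, A) = 13/3 (w(S, A) = 3/2 + (⅙)*17 = 3/2 + 17/6 = 13/3)
m = 1711/846 (m = 2 + ((-163 + 182)/(1 + 93))/9 = 2 + (19/94)/9 = 2 + (19*(1/94))/9 = 2 + (⅑)*(19/94) = 2 + 19/846 = 1711/846 ≈ 2.0225)
w(-16, -7)*(0 + m) = 13*(0 + 1711/846)/3 = (13/3)*(1711/846) = 22243/2538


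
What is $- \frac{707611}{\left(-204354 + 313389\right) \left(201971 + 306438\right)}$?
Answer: $- \frac{707611}{55434375315} \approx -1.2765 \cdot 10^{-5}$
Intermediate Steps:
$- \frac{707611}{\left(-204354 + 313389\right) \left(201971 + 306438\right)} = - \frac{707611}{109035 \cdot 508409} = - \frac{707611}{55434375315}$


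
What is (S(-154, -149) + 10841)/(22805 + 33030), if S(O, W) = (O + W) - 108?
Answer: 2086/11167 ≈ 0.18680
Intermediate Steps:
S(O, W) = -108 + O + W
(S(-154, -149) + 10841)/(22805 + 33030) = ((-108 - 154 - 149) + 10841)/(22805 + 33030) = (-411 + 10841)/55835 = 10430*(1/55835) = 2086/11167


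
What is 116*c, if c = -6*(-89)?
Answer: 61944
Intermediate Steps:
c = 534
116*c = 116*534 = 61944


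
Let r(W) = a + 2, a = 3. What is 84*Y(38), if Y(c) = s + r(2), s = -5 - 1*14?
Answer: -1176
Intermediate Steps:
r(W) = 5 (r(W) = 3 + 2 = 5)
s = -19 (s = -5 - 14 = -19)
Y(c) = -14 (Y(c) = -19 + 5 = -14)
84*Y(38) = 84*(-14) = -1176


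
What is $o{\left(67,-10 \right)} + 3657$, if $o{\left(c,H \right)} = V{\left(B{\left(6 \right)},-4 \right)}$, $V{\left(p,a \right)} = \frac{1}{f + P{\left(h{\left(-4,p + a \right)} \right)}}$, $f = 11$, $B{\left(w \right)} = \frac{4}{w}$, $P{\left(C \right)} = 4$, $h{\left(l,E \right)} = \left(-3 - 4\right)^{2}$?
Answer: $\frac{54856}{15} \approx 3657.1$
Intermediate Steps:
$h{\left(l,E \right)} = 49$ ($h{\left(l,E \right)} = \left(-7\right)^{2} = 49$)
$V{\left(p,a \right)} = \frac{1}{15}$ ($V{\left(p,a \right)} = \frac{1}{11 + 4} = \frac{1}{15}$)
$o{\left(c,H \right)} = \frac{1}{15}$
$o{\left(67,-10 \right)} + 3657 = \frac{1}{15} + 3657 = \frac{54856}{15}$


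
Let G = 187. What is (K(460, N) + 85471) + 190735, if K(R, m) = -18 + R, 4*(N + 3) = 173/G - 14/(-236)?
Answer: 276648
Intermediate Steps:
N = -243069/88264 (N = -3 + (173/187 - 14/(-236))/4 = -3 + (173*(1/187) - 14*(-1/236))/4 = -3 + (173/187 + 7/118)/4 = -3 + (¼)*(21723/22066) = -3 + 21723/88264 = -243069/88264 ≈ -2.7539)
(K(460, N) + 85471) + 190735 = ((-18 + 460) + 85471) + 190735 = (442 + 85471) + 190735 = 85913 + 190735 = 276648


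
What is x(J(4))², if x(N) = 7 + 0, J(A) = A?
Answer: 49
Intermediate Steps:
x(N) = 7
x(J(4))² = 7² = 49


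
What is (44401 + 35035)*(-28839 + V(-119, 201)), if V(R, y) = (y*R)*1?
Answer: -4190884488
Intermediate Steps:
V(R, y) = R*y (V(R, y) = (R*y)*1 = R*y)
(44401 + 35035)*(-28839 + V(-119, 201)) = (44401 + 35035)*(-28839 - 119*201) = 79436*(-28839 - 23919) = 79436*(-52758) = -4190884488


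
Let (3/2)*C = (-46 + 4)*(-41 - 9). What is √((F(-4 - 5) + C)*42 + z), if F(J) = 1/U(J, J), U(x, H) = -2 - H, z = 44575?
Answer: √103381 ≈ 321.53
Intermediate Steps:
C = 1400 (C = 2*((-46 + 4)*(-41 - 9))/3 = 2*(-42*(-50))/3 = (⅔)*2100 = 1400)
F(J) = 1/(-2 - J)
√((F(-4 - 5) + C)*42 + z) = √((-1/(2 + (-4 - 5)) + 1400)*42 + 44575) = √((-1/(2 - 9) + 1400)*42 + 44575) = √((-1/(-7) + 1400)*42 + 44575) = √((-1*(-⅐) + 1400)*42 + 44575) = √((⅐ + 1400)*42 + 44575) = √((9801/7)*42 + 44575) = √(58806 + 44575) = √103381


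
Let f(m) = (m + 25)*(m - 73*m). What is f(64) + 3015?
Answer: -407097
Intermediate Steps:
f(m) = -72*m*(25 + m) (f(m) = (25 + m)*(-72*m) = -72*m*(25 + m))
f(64) + 3015 = -72*64*(25 + 64) + 3015 = -72*64*89 + 3015 = -410112 + 3015 = -407097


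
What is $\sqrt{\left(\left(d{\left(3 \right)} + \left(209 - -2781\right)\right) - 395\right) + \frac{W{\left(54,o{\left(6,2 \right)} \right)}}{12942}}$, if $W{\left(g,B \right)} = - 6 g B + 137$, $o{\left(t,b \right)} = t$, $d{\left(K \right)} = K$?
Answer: $\frac{\sqrt{48347729942}}{4314} \approx 50.969$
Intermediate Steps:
$W{\left(g,B \right)} = 137 - 6 B g$ ($W{\left(g,B \right)} = - 6 B g + 137 = 137 - 6 B g$)
$\sqrt{\left(\left(d{\left(3 \right)} + \left(209 - -2781\right)\right) - 395\right) + \frac{W{\left(54,o{\left(6,2 \right)} \right)}}{12942}} = \sqrt{\left(\left(3 + \left(209 - -2781\right)\right) - 395\right) + \frac{137 - 36 \cdot 54}{12942}} = \sqrt{\left(\left(3 + \left(209 + 2781\right)\right) - 395\right) + \left(137 - 1944\right) \frac{1}{12942}} = \sqrt{\left(\left(3 + 2990\right) - 395\right) - \frac{1807}{12942}} = \sqrt{\left(2993 - 395\right) - \frac{1807}{12942}} = \sqrt{2598 - \frac{1807}{12942}} = \sqrt{\frac{33621509}{12942}} = \frac{\sqrt{48347729942}}{4314}$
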